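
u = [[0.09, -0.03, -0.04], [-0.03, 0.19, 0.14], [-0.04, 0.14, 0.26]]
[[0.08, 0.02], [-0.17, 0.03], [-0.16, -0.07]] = u @ [[0.65, 0.18], [-0.71, 0.63], [-0.13, -0.58]]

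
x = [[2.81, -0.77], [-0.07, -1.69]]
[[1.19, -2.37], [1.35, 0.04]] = x@ [[0.20, -0.84], [-0.81, 0.01]]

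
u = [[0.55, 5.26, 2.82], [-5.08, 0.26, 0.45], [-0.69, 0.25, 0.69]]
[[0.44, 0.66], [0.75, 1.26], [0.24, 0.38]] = u@ [[-0.13, -0.22], [-0.02, -0.04], [0.22, 0.35]]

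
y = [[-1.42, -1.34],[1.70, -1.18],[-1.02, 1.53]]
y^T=[[-1.42, 1.70, -1.02],[-1.34, -1.18, 1.53]]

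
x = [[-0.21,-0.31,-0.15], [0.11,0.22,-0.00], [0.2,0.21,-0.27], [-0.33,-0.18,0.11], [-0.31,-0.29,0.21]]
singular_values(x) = [0.79, 0.33, 0.13]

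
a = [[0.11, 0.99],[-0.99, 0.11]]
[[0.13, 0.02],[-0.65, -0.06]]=a @ [[0.66, 0.06], [0.06, 0.01]]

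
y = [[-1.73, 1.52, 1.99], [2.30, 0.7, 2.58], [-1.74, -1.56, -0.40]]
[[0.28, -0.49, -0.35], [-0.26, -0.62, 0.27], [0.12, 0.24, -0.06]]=y@[[-0.12, -0.02, 0.13], [0.06, -0.08, -0.11], [-0.01, -0.20, 0.02]]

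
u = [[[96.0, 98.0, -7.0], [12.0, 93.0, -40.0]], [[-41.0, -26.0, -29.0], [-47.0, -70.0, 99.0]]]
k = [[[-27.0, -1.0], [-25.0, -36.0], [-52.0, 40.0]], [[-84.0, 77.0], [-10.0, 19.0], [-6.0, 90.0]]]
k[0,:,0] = [-27.0, -25.0, -52.0]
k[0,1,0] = -25.0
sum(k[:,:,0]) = -204.0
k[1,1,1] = 19.0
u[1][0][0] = -41.0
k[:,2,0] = [-52.0, -6.0]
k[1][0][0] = -84.0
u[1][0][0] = -41.0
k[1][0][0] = -84.0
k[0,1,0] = -25.0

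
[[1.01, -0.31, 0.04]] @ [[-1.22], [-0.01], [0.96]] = [[-1.19]]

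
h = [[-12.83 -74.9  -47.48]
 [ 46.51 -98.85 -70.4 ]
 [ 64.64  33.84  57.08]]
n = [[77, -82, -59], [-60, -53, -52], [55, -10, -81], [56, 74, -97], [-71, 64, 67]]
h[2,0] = 64.64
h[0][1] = -74.9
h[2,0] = 64.64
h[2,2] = 57.08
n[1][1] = -53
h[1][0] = 46.51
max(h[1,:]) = 46.51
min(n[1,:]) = -60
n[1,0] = -60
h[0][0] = -12.83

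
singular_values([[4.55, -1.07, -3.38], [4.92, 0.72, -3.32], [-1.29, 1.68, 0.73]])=[8.35, 2.05, 0.24]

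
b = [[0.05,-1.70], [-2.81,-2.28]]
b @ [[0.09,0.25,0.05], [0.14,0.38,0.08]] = [[-0.23, -0.63, -0.13],[-0.57, -1.57, -0.32]]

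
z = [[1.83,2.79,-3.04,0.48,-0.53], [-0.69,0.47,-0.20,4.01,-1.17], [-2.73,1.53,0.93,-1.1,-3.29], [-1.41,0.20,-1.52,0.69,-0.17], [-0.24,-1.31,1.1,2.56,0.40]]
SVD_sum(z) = [[0.01, -0.02, -0.0, 0.1, 0.01], [0.27, -0.67, -0.11, 3.48, 0.5], [-0.15, 0.38, 0.06, -1.98, -0.28], [0.04, -0.10, -0.02, 0.53, 0.08], [0.20, -0.51, -0.09, 2.64, 0.38]] + [[1.95, 0.33, -1.42, -0.33, 1.37], [-0.94, -0.16, 0.69, 0.16, -0.66], [-2.53, -0.43, 1.85, 0.43, -1.78], [-0.24, -0.04, 0.18, 0.04, -0.17], [-0.68, -0.12, 0.50, 0.12, -0.48]] + [[-0.35, 2.38, -1.83, 0.68, -1.80], [-0.18, 1.22, -0.94, 0.35, -0.92], [-0.22, 1.5, -1.15, 0.43, -1.13], [-0.13, 0.84, -0.64, 0.24, -0.64], [0.11, -0.74, 0.57, -0.21, 0.56]] + [[0.22, 0.1, 0.21, 0.03, -0.12], [0.17, 0.08, 0.16, 0.02, -0.09], [0.18, 0.08, 0.17, 0.02, -0.09], [-1.08, -0.50, -1.03, -0.12, 0.56], [0.12, 0.06, 0.12, 0.01, -0.06]] + [[0.0, -0.0, -0.0, -0.00, -0.0], [-0.0, 0.00, 0.00, 0.0, 0.00], [0.00, -0.00, -0.00, -0.00, -0.0], [0.0, -0.0, -0.0, -0.0, -0.00], [0.00, -0.00, -0.0, -0.0, -0.00]]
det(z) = 0.70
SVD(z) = [[-0.02, 0.57, -0.73, 0.20, -0.32], [-0.72, -0.28, -0.37, 0.15, 0.49], [0.41, -0.74, -0.46, 0.16, -0.21], [-0.11, -0.07, -0.26, -0.95, -0.11], [-0.55, -0.2, 0.23, 0.11, -0.77]] @ diag([4.982220723296793, 4.922745542401974, 4.912139521143808, 1.7664731887844904, 0.0032843927975299146]) @ [[-0.07,  0.19,  0.03,  -0.97,  -0.14], [0.69,  0.12,  -0.51,  -0.12,  0.49], [0.10,  -0.66,  0.51,  -0.19,  0.50], [0.65,  0.30,  0.62,  0.07,  -0.33], [-0.3,  0.65,  0.32,  0.07,  0.62]]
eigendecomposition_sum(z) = [[-0.94+0.00j, 1.20+0.00j, (-1.01+0j), (-1-0j), (-1.08-0j)], [1.44-0.00j, -1.83-0.00j, (1.55-0j), 1.53+0.00j, (1.65+0j)], [(-0.22+0j), 0.28+0.00j, -0.24+0.00j, -0.23-0.00j, (-0.25-0j)], [-0.63+0.00j, (0.8+0j), (-0.68+0j), (-0.67-0j), (-0.72-0j)], [1.47-0.00j, -1.87-0.00j, (1.57-0j), (1.56+0j), (1.68+0j)]] + [[2.44+0.00j, -0.79+0.00j, (-3.57-0j), (3.8+0j), (3.44+0j)], [-0.50-0.00j, 0.16+0.00j, (0.73+0j), -0.78-0.00j, (-0.7-0j)], [(-1.71-0j), 0.56+0.00j, 2.51+0.00j, (-2.67-0j), -2.42-0.00j], [-0.28-0.00j, 0.09+0.00j, 0.41+0.00j, -0.44-0.00j, (-0.4-0j)], [(-0.81-0j), 0.26+0.00j, (1.19+0j), -1.27-0.00j, (-1.15-0j)]] + [[(0.02-0j), (-0.02+0j), (0.01-0j), (0.01+0j), 0.04+0.00j], [(-0.04+0j), (0.06-0j), -0.02+0.00j, (-0.01-0j), (-0.09-0j)], [(-0.02+0j), (0.03-0j), (-0.01+0j), (-0.01-0j), (-0.04-0j)], [(-0+0j), (0.01-0j), (-0+0j), (-0-0j), (-0.01-0j)], [-0.03+0.00j, 0.05-0.00j, (-0.02+0j), -0.01-0.00j, -0.08-0.00j]] + [[0.16+0.59j,  1.20-1.47j,  0.76+0.64j,  (-1.16-0.78j),  (-1.47+1.58j)], [(-0.8-0.16j),  (1.04+2.32j),  (-1.23+0.53j),  1.63-0.93j,  -1.02-2.70j], [(-0.39-0.15j),  (0.33+1.26j),  (-0.66+0.17j),  0.90-0.33j,  -0.29-1.45j], [(-0.25-0.31j),  (-0.35+1.2j),  (-0.63-0.19j),  (0.9+0.17j),  (0.48-1.33j)], [-0.43-0.26j,  0.12+1.56j,  (-0.82+0.05j),  (1.14-0.2j),  -0.03-1.78j]] + [[(0.16-0.59j), 1.20+1.47j, 0.76-0.64j, -1.16+0.78j, -1.47-1.58j], [(-0.8+0.16j), 1.04-2.32j, (-1.23-0.53j), (1.63+0.93j), (-1.02+2.7j)], [(-0.39+0.15j), (0.33-1.26j), (-0.66-0.17j), (0.9+0.33j), (-0.29+1.45j)], [(-0.25+0.31j), (-0.35-1.2j), (-0.63+0.19j), (0.9-0.17j), (0.48+1.33j)], [-0.43+0.26j, (0.12-1.56j), -0.82-0.05j, (1.14+0.2j), (-0.03+1.78j)]]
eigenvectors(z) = [[(-0.4+0j), (0.78+0j), (0.29+0j), 0.21+0.43j, (0.21-0.43j)], [(0.61+0j), (-0.16+0j), (-0.65+0j), (-0.64+0j), -0.64-0.00j], [-0.09+0.00j, -0.55+0.00j, -0.32+0.00j, -0.32-0.05j, (-0.32+0.05j)], [(-0.27+0j), -0.09+0.00j, (-0.07+0j), (-0.24-0.2j), -0.24+0.20j], [(0.62+0j), -0.26+0.00j, (-0.62+0j), (-0.37-0.13j), (-0.37+0.13j)]]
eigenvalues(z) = [(-2+0j), (3.52+0j), (-0.02+0j), (1.41+1.47j), (1.41-1.47j)]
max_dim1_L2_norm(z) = 4.76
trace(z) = 4.32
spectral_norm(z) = 4.98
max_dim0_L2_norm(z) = 4.95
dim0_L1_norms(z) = [6.9, 6.3, 6.79, 8.84, 5.56]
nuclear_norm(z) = 16.59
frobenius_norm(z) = 8.74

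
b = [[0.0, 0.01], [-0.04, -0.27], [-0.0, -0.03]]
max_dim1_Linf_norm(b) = 0.27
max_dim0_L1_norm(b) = 0.31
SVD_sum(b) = [[0.00, 0.01], [-0.04, -0.27], [-0.0, -0.03]] + [[-0.00, 0.0],[-0.0, 0.0],[0.0, -0.0]]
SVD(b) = [[-0.04, -0.31], [0.99, -0.11], [0.11, 0.94]] @ diag([0.2747340568537011, 0.004604129093252282]) @ [[-0.14, -0.99], [0.99, -0.14]]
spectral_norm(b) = 0.27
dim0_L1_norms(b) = [0.04, 0.31]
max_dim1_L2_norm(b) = 0.27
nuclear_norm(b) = 0.28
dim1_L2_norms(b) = [0.01, 0.27, 0.03]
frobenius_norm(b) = 0.27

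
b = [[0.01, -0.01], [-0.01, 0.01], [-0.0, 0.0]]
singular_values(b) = [0.02, 0.0]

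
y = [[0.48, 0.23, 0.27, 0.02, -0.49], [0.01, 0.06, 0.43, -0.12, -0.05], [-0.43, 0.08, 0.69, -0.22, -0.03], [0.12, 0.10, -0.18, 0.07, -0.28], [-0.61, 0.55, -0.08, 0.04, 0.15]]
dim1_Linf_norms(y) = [0.49, 0.43, 0.69, 0.28, 0.61]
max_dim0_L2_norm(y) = 0.9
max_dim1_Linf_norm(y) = 0.69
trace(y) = 1.45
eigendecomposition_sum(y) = [[(0.31+0.14j), (-0.06+0.03j), 0.21-0.23j, (-0.03+0.08j), -0.24-0.03j],[0.01+0.30j, -0.05-0.03j, (0.27+0.08j), -0.08+0.01j, -0.08-0.21j],[-0.17+0.48j, -0.05-0.08j, (0.38+0.29j), (-0.13-0.03j), (0.01-0.37j)],[0.11-0.16j, (0.01+0.04j), (-0.11-0.14j), 0.04+0.03j, (-0.04+0.13j)],[(-0.19+0.14j), 0.00-0.05j, 0.07+0.21j, -0.04-0.05j, 0.10-0.14j]] + [[0.31-0.14j,-0.06-0.03j,0.21+0.23j,(-0.03-0.08j),-0.24+0.03j], [0.01-0.30j,-0.05+0.03j,0.27-0.08j,(-0.08-0.01j),-0.08+0.21j], [-0.17-0.48j,-0.05+0.08j,(0.38-0.29j),-0.13+0.03j,(0.01+0.37j)], [(0.11+0.16j),(0.01-0.04j),-0.11+0.14j,0.04-0.03j,-0.04-0.13j], [-0.19-0.14j,0.00+0.05j,0.07-0.21j,-0.04+0.05j,0.10+0.14j]] + [[-0.10+0.00j, 0.19+0.00j, -0.05-0.00j, (0.05+0j), (-0.07-0j)], [(0.03-0j), (-0.06-0j), 0.02+0.00j, (-0.02-0j), (0.02+0j)], [-0.10+0.00j, 0.19+0.00j, (-0.06-0j), (0.05+0j), -0.07-0.00j], [-0.20+0.00j, (0.38+0j), (-0.11-0j), 0.09+0.00j, (-0.13-0j)], [-0.19+0.00j, 0.37+0.00j, -0.11-0.00j, (0.09+0j), (-0.13-0j)]] + [[-0j, -0.00-0.00j, 0.00+0.00j, -0.00-0.00j, 0j], [(-0+0j), 0.01+0.00j, (-0-0j), (0.01+0j), -0.00-0.00j], [0.02-0.00j, (-0.04-0j), 0.01+0.00j, -0.02-0.00j, 0j], [(0.05-0j), -0.12-0.00j, (0.03+0j), (-0.07-0j), (0.01+0j)], [(0.01-0j), -0.02-0.00j, 0.01+0.00j, (-0.01-0j), 0j]] + [[(-0.03+0j), (0.16+0j), -0.10-0.00j, 0.03+0.00j, 0.06-0.00j], [-0.05+0.00j, (0.21+0j), -0.13-0.00j, 0.04+0.00j, 0.08-0.00j], [-0.01+0.00j, (0.03+0j), -0.02-0.00j, (0.01+0j), 0.01-0.00j], [(0.04-0j), -0.18-0.00j, 0.11+0.00j, -0.04-0.00j, -0.07+0.00j], [-0.04+0.00j, 0.20+0.00j, -0.12-0.00j, (0.04+0j), (0.08-0j)]]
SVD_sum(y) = [[0.29, -0.1, -0.14, 0.05, -0.10], [-0.15, 0.05, 0.07, -0.03, 0.05], [-0.54, 0.2, 0.27, -0.1, 0.19], [0.18, -0.07, -0.09, 0.03, -0.06], [-0.53, 0.19, 0.26, -0.1, 0.18]] + [[0.18, 0.02, 0.48, -0.11, -0.26], [0.12, 0.02, 0.33, -0.08, -0.18], [0.15, 0.02, 0.41, -0.09, -0.22], [0.00, 0.00, 0.00, -0.0, -0.00], [-0.09, -0.01, -0.25, 0.06, 0.13]] + [[-0.0, 0.3, -0.08, 0.07, -0.16], [0.00, -0.04, 0.01, -0.01, 0.02], [0.00, -0.10, 0.03, -0.02, 0.06], [-0.00, 0.22, -0.06, 0.05, -0.12], [-0.00, 0.35, -0.10, 0.08, -0.19]] + [[0.02,  0.02,  0.01,  0.0,  0.03], [0.03,  0.03,  0.01,  0.0,  0.05], [-0.04,  -0.03,  -0.02,  -0.01,  -0.06], [-0.06,  -0.06,  -0.03,  -0.01,  -0.09], [0.02,  0.02,  0.01,  0.00,  0.03]] + [[-0.0, -0.00, 0.00, 0.0, -0.00], [0.00, 0.00, -0.00, -0.01, 0.0], [-0.00, -0.0, 0.0, 0.0, -0.00], [0.00, 0.0, -0.0, -0.01, 0.0], [0.00, 0.00, -0.0, -0.0, 0.0]]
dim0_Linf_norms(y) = [0.61, 0.55, 0.69, 0.22, 0.49]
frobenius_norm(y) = 1.54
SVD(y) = [[-0.34, -0.64, -0.57, -0.21, 0.33], [0.18, -0.44, 0.08, -0.40, -0.78], [0.64, -0.54, 0.19, 0.45, 0.24], [-0.22, -0.00, -0.43, 0.74, -0.47], [0.63, 0.33, -0.67, -0.21, -0.01]] @ diag([1.046584615931281, 0.9201375932917757, 0.625389140961572, 0.17536827003063718, 0.015551313159989115]) @ [[-0.81, 0.3, 0.4, -0.15, 0.28], [-0.3, -0.04, -0.83, 0.19, 0.43], [0.01, -0.83, 0.23, -0.19, 0.46], [-0.49, -0.44, -0.19, -0.07, -0.72], [-0.10, -0.15, 0.26, 0.95, -0.00]]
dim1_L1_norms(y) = [1.49, 0.67, 1.45, 0.75, 1.43]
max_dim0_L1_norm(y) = 1.65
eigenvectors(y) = [[(-0.04+0.45j), (-0.04-0.45j), (-0.31+0j), (0.01+0j), (0.42+0j)], [-0.37+0.15j, (-0.37-0.15j), 0.11+0.00j, (-0.08+0j), (0.55+0j)], [(-0.68+0j), -0.68-0.00j, (-0.32+0j), 0.30+0.00j, 0.09+0.00j], [0.25+0.07j, 0.25-0.07j, -0.63+0.00j, 0.93+0.00j, -0.48+0.00j], [-0.27-0.18j, (-0.27+0.18j), -0.62+0.00j, 0.18+0.00j, 0.53+0.00j]]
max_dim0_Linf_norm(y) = 0.69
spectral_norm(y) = 1.05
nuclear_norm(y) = 2.78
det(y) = 0.00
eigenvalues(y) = [(0.78+0.28j), (0.78-0.28j), (-0.25+0j), (-0.05+0j), (0.19+0j)]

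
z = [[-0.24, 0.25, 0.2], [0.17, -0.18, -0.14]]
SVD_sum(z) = [[-0.24, 0.25, 0.20], [0.17, -0.18, -0.14]] + [[-0.0, -0.00, 0.0], [-0.0, -0.00, 0.00]]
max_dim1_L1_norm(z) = 0.69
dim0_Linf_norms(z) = [0.24, 0.25, 0.2]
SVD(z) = [[-0.82,0.58], [0.58,0.82]] @ diag([0.4909105349577061, 0.0026166137542295346]) @ [[0.6, -0.63, -0.50], [-0.19, -0.71, 0.68]]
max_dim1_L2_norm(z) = 0.4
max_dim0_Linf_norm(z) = 0.25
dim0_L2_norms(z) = [0.29, 0.31, 0.24]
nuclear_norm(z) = 0.49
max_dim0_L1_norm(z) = 0.43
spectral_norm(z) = 0.49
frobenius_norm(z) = 0.49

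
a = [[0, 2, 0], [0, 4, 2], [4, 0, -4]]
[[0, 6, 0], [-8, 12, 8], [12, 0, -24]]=a @ [[-1, 0, -2], [0, 3, 0], [-4, 0, 4]]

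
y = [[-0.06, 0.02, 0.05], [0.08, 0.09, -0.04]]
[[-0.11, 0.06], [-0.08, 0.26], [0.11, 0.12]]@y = [[0.01, 0.0, -0.01], [0.03, 0.02, -0.01], [0.00, 0.01, 0.00]]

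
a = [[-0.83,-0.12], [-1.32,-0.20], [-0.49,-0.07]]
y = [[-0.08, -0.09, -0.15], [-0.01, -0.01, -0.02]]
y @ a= [[0.26,0.04], [0.03,0.0]]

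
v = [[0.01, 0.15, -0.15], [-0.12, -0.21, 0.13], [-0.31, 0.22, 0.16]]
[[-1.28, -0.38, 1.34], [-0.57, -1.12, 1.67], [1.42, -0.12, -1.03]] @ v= [[-0.38, 0.18, 0.36], [-0.39, 0.52, 0.21], [0.35, 0.01, -0.39]]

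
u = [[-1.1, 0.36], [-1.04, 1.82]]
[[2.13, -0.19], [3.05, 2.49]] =u@[[-1.71, 0.76],[0.7, 1.80]]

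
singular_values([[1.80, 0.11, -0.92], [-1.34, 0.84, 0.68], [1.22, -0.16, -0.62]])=[2.9, 0.73, 0.0]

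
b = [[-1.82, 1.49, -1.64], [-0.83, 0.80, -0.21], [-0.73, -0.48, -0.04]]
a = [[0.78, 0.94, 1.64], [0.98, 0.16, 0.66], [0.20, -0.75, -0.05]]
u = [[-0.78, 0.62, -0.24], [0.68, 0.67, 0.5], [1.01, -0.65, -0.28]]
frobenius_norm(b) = 3.22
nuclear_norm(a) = 3.54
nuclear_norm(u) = 2.99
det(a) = -0.71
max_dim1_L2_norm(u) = 1.23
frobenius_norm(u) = 1.93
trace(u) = -0.39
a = b @ u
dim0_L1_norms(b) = [3.38, 2.77, 1.89]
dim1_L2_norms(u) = [1.02, 1.08, 1.23]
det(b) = -1.19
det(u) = 0.59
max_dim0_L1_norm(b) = 3.38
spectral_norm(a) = 2.30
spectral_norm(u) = 1.57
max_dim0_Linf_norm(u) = 1.01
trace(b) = -1.06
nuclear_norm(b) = 4.37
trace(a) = 0.89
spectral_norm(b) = 3.07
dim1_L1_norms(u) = [1.64, 1.85, 1.94]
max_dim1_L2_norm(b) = 2.87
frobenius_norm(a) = 2.49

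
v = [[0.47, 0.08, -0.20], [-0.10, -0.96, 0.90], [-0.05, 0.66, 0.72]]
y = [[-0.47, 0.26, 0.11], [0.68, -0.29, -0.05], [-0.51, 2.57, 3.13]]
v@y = [[-0.06, -0.42, -0.58], [-1.06, 2.57, 2.85], [0.11, 1.65, 2.22]]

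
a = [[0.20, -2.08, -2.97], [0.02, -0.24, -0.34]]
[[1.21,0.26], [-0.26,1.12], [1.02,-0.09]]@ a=[[0.25, -2.58, -3.68], [-0.03, 0.27, 0.39], [0.20, -2.10, -3.00]]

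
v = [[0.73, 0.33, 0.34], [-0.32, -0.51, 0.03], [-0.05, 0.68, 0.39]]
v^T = [[0.73, -0.32, -0.05], [0.33, -0.51, 0.68], [0.34, 0.03, 0.39]]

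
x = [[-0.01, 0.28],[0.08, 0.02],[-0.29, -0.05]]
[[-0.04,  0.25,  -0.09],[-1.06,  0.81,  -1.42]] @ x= [[0.05,-0.0], [0.49,-0.21]]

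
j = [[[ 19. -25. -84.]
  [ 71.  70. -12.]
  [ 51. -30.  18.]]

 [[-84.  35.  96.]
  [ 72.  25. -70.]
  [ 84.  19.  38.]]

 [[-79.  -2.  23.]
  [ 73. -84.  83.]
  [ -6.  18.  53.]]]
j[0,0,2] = -84.0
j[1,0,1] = 35.0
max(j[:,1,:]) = 83.0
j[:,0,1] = [-25.0, 35.0, -2.0]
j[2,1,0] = 73.0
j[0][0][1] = -25.0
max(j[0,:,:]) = 71.0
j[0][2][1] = -30.0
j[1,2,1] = 19.0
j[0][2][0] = 51.0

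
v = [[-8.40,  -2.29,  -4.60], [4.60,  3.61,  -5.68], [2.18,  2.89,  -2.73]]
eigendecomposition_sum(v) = [[-7.34-0.00j, 0.67-0.00j, (-8.15+0j)], [(4.04+0j), -0.37+0.00j, 4.49-0.00j], [1.18+0.00j, (-0.11+0j), (1.31-0j)]] + [[(-0.53-0.35j), (-1.48-0.05j), 1.78-2.00j], [(0.28+1.18j), (1.99+2.01j), -5.08+0.45j], [0.50+0.41j, (1.5+0.21j), (-2.02+1.84j)]] + [[(-0.53+0.35j), (-1.48+0.05j), 1.78+2.00j], [(0.28-1.18j), 1.99-2.01j, -5.08-0.45j], [(0.5-0.41j), 1.50-0.21j, -2.02-1.84j]]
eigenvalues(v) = [(-6.4+0j), (-0.56+3.5j), (-0.56-3.5j)]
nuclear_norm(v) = 19.87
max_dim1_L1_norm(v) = 15.29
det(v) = -80.46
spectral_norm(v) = 10.79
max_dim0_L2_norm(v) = 9.82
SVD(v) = [[-0.78, -0.63, 0.01], [0.55, -0.69, -0.48], [0.31, -0.37, 0.88]] @ diag([10.785846773064797, 8.173654602990435, 0.9126224953291926]) @ [[0.9, 0.43, -0.03],[0.16, -0.26, 0.95],[-0.40, 0.86, 0.30]]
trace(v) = -7.52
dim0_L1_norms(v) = [15.18, 8.79, 13.01]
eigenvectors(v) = [[-0.87+0.00j, 0.30-0.29j, 0.30+0.29j], [0.48+0.00j, -0.80+0.00j, (-0.8-0j)], [0.14+0.00j, -0.34+0.26j, -0.34-0.26j]]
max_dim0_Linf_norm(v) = 8.4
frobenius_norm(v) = 13.56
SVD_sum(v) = [[-7.59, -3.62, 0.27], [5.31, 2.53, -0.19], [2.97, 1.42, -0.1]] + [[-0.8, 1.32, -4.87], [-0.88, 1.46, -5.36], [-0.47, 0.78, -2.87]] + [[-0.0,  0.01,  0.00], [0.18,  -0.38,  -0.13], [-0.32,  0.69,  0.24]]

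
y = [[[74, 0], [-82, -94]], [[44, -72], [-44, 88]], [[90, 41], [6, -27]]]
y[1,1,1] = 88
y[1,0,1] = -72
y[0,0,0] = 74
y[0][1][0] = -82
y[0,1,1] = -94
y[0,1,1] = -94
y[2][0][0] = 90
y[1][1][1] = 88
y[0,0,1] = 0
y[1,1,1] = 88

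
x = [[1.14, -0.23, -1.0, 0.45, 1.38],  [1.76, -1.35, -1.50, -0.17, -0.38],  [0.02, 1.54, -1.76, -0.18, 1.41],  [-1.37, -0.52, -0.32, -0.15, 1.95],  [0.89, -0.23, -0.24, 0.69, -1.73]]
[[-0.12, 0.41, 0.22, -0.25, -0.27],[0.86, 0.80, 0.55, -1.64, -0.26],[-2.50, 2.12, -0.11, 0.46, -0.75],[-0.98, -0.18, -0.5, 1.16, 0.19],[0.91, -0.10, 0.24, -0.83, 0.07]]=x @ [[0.51, 0.08, 0.33, -0.58, -0.17],[-0.67, 0.48, -0.01, 0.21, -0.23],[0.66, -0.79, 0.05, 0.11, 0.17],[0.17, -0.56, -0.14, 0.38, 0.21],[-0.2, -0.08, -0.03, 0.29, -0.04]]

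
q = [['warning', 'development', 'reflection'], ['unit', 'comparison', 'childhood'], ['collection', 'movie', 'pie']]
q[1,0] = 'unit'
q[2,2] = 'pie'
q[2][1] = 'movie'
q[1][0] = 'unit'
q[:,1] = ['development', 'comparison', 'movie']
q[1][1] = 'comparison'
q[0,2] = 'reflection'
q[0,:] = ['warning', 'development', 'reflection']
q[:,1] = ['development', 'comparison', 'movie']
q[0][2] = 'reflection'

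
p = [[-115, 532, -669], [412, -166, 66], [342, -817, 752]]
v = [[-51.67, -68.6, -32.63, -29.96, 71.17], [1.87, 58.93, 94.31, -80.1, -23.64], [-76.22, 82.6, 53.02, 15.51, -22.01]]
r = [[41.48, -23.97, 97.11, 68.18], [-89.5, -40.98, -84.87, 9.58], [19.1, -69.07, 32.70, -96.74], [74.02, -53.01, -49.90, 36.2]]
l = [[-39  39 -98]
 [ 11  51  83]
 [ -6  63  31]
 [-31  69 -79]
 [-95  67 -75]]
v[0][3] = -29.96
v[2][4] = -22.01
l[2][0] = -6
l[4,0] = -95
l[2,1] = 63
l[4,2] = -75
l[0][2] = -98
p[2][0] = 342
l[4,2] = -75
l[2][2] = 31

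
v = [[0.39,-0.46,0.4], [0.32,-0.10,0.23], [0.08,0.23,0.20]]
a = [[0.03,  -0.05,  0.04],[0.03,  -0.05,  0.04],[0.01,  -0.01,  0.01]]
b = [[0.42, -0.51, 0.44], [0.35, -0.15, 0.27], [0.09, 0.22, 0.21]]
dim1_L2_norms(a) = [0.07, 0.07, 0.02]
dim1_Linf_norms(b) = [0.51, 0.35, 0.22]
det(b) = 0.03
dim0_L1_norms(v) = [0.79, 0.79, 0.83]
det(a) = 0.00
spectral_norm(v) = 0.81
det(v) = 0.03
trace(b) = 0.48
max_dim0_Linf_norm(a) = 0.05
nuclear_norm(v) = 1.25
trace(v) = 0.49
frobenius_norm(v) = 0.89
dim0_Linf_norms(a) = [0.03, 0.05, 0.04]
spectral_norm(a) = 0.10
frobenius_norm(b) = 0.97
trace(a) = -0.01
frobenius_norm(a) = 0.10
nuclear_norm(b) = 1.33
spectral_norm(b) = 0.91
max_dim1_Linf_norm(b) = 0.51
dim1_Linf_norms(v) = [0.46, 0.32, 0.23]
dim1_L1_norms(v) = [1.25, 0.65, 0.51]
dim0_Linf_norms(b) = [0.42, 0.51, 0.44]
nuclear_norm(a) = 0.10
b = a + v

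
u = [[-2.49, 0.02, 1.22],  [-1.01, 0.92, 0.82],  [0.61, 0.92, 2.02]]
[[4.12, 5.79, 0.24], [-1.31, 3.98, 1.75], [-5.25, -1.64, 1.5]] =u @ [[-1.98,-2.77,-0.11],  [-3.05,2.12,1.83],  [-0.61,-0.94,-0.06]]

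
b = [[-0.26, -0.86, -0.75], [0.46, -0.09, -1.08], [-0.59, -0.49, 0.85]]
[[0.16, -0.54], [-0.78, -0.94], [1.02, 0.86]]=b @[[-0.48, 0.27],[-0.53, -0.33],[0.56, 1.01]]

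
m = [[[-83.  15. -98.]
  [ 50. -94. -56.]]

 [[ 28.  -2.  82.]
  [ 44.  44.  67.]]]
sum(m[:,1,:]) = 55.0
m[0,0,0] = -83.0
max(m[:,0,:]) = 82.0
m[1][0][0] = 28.0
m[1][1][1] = 44.0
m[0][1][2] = -56.0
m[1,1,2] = 67.0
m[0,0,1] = 15.0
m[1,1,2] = 67.0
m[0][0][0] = -83.0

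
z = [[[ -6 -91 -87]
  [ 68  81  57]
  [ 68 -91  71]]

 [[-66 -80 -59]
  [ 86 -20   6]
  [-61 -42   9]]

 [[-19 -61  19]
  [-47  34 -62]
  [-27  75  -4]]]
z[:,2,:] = [[68, -91, 71], [-61, -42, 9], [-27, 75, -4]]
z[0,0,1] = -91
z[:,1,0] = [68, 86, -47]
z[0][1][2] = 57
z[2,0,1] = -61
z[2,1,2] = -62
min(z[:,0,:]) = -91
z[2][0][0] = -19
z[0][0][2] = -87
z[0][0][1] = -91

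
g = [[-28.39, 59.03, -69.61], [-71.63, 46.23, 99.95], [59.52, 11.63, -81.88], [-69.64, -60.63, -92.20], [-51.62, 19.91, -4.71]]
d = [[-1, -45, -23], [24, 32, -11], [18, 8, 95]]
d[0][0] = -1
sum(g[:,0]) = -161.76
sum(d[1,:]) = 45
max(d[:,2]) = 95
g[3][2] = -92.2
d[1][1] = 32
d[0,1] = -45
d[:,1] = [-45, 32, 8]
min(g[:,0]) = -71.63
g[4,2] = -4.71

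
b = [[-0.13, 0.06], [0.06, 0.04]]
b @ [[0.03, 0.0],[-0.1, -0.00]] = [[-0.01, 0.00], [-0.0, 0.00]]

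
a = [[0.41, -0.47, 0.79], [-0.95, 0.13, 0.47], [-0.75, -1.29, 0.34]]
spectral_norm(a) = 1.67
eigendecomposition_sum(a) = [[(0.55+0j), -0.57+0.00j, (0.22+0j)], [-0.44-0.00j, 0.46-0.00j, -0.18+0.00j], [0.21+0.00j, (-0.22+0j), 0.08+0.00j]] + [[(-0.07+0.27j), 0.05+0.29j, 0.28-0.09j], [(-0.25+0.2j), (-0.16+0.31j), (0.32+0.12j)], [-0.48-0.15j, -0.54+0.06j, 0.13+0.52j]] + [[(-0.07-0.27j), 0.05-0.29j, (0.28+0.09j)], [-0.25-0.20j, -0.16-0.31j, 0.32-0.12j], [-0.48+0.15j, -0.54-0.06j, 0.13-0.52j]]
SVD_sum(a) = [[-0.24, -0.33, 0.18], [-0.33, -0.45, 0.25], [-0.81, -1.10, 0.61]] + [[0.64,-0.37,0.19], [-0.63,0.36,-0.18], [0.07,-0.04,0.02]] + [[0.01,  0.23,  0.42], [0.01,  0.22,  0.40], [-0.01,  -0.16,  -0.29]]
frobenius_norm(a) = 2.12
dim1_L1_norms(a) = [1.67, 1.55, 2.38]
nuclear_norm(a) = 3.48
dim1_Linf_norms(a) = [0.79, 0.95, 1.29]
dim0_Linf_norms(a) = [0.95, 1.29, 0.79]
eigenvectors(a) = [[-0.75+0.00j, (-0.02-0.42j), -0.02+0.42j], [(0.6+0j), 0.28-0.41j, 0.28+0.41j], [(-0.29+0j), (0.76+0j), (0.76-0j)]]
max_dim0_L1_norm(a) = 2.11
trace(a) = 0.88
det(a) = 1.33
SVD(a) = [[0.27, -0.71, -0.65], [0.37, 0.7, -0.62], [0.89, -0.07, 0.45]] @ diag([1.673578629219804, 1.0715529416377043, 0.7392623790551928]) @ [[-0.54,-0.73,0.41], [-0.84,0.48,-0.24], [-0.02,-0.48,-0.88]]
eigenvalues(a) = [(1.09+0j), (-0.1+1.1j), (-0.1-1.1j)]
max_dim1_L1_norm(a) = 2.38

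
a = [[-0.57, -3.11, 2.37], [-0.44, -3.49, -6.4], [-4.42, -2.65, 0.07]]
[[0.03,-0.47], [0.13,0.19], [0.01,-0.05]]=a @ [[0.01, -0.05],[-0.02, 0.1],[-0.01, -0.08]]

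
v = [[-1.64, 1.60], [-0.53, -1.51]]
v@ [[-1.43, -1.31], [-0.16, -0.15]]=[[2.09, 1.91], [1.0, 0.92]]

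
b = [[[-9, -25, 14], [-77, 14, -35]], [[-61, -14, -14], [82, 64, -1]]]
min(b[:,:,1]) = -25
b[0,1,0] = -77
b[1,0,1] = -14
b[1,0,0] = -61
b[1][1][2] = -1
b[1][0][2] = -14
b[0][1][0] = -77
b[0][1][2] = -35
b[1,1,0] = 82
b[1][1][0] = 82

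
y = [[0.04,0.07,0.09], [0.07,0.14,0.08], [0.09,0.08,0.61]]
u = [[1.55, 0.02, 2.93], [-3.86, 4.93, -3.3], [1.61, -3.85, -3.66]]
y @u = [[-0.06,-0.00,-0.44], [-0.3,0.38,-0.55], [0.81,-1.95,-2.23]]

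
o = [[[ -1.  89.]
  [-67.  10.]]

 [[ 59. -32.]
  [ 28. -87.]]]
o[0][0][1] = 89.0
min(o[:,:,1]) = -87.0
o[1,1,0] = 28.0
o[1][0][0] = 59.0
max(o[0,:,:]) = 89.0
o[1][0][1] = -32.0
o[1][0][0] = 59.0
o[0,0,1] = 89.0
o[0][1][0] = -67.0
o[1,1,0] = 28.0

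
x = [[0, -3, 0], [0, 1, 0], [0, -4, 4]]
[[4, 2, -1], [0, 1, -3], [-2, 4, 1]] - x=[[4, 5, -1], [0, 0, -3], [-2, 8, -3]]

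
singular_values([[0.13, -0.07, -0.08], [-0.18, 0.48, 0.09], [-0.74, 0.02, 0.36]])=[0.88, 0.46, 0.01]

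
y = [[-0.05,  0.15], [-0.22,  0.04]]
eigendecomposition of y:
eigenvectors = [[-0.16+0.62j, -0.16-0.62j], [-0.77+0.00j, (-0.77-0j)]]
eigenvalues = [(-0+0.18j), (-0-0.18j)]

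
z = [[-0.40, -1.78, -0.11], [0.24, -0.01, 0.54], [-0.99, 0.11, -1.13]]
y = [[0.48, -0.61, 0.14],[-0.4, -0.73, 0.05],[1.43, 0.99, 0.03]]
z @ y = [[0.36, 1.43, -0.15], [0.89, 0.4, 0.05], [-2.14, -0.60, -0.17]]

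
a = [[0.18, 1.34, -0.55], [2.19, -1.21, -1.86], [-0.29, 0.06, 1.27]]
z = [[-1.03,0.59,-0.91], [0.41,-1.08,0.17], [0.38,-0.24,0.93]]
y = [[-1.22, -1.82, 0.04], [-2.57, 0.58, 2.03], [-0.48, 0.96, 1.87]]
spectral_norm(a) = 3.28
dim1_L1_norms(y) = [3.08, 5.18, 3.31]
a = z @ y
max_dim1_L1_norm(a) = 5.26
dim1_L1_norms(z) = [2.53, 1.66, 1.55]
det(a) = -3.14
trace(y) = 1.23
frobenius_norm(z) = 2.16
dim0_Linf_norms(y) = [2.57, 1.82, 2.03]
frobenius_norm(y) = 4.53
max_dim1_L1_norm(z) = 2.53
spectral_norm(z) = 1.96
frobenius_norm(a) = 3.68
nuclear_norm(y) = 6.84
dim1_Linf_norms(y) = [1.82, 2.57, 1.87]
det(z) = 0.52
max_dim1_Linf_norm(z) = 1.08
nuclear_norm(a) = 5.45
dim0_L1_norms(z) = [1.82, 1.91, 2.01]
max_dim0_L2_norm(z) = 1.31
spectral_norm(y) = 3.81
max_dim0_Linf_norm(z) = 1.08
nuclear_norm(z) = 3.12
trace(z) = -1.18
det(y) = -6.01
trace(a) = 0.24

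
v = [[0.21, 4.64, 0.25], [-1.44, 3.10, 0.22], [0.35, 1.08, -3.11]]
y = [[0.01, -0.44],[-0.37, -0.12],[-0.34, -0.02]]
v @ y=[[-1.8,-0.65],[-1.24,0.26],[0.66,-0.22]]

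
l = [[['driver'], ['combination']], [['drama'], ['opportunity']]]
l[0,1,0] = 'combination'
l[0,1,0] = 'combination'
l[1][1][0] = 'opportunity'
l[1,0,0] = 'drama'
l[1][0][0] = 'drama'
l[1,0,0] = 'drama'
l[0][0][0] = 'driver'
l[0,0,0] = 'driver'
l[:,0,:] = [['driver'], ['drama']]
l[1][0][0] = 'drama'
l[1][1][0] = 'opportunity'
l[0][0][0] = 'driver'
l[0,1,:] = ['combination']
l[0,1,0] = 'combination'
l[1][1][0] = 'opportunity'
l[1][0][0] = 'drama'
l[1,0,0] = 'drama'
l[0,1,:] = ['combination']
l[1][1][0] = 'opportunity'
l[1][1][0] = 'opportunity'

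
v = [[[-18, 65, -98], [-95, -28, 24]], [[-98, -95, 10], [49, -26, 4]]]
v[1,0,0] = -98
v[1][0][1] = -95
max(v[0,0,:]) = 65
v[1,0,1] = -95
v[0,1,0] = -95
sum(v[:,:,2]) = -60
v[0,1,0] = -95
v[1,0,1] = -95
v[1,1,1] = -26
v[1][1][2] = 4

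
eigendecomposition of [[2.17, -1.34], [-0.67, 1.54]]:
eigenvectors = [[0.89, 0.71],[-0.45, 0.7]]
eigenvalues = [2.85, 0.86]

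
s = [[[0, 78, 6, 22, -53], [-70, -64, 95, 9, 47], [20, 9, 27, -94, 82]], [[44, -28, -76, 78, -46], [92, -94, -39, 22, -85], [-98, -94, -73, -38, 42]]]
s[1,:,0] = [44, 92, -98]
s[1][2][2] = -73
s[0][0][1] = 78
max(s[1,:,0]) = 92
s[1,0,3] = 78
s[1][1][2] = -39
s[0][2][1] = 9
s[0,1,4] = 47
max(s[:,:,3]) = 78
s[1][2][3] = -38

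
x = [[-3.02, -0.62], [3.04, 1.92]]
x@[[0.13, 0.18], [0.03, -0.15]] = [[-0.41, -0.45], [0.45, 0.26]]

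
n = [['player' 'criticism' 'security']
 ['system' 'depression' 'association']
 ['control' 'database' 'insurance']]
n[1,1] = 'depression'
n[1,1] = 'depression'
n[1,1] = 'depression'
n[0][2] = 'security'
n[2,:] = ['control', 'database', 'insurance']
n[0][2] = 'security'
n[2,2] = 'insurance'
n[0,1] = 'criticism'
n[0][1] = 'criticism'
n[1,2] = 'association'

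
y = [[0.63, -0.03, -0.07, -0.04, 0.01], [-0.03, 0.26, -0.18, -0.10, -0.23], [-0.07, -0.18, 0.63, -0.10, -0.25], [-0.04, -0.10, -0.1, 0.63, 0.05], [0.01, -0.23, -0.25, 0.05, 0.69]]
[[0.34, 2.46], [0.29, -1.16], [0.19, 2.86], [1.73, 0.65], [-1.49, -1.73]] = y@[[0.95, 4.12], [1.70, -4.49], [0.81, 2.65], [3.33, 1.26], [-1.56, -3.19]]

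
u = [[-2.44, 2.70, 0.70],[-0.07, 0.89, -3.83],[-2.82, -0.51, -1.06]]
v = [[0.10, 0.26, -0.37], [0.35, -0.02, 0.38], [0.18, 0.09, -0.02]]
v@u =[[0.78, 0.69, -0.53], [-1.92, 0.73, -0.08], [-0.39, 0.58, -0.2]]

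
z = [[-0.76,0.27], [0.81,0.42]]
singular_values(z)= [1.12, 0.48]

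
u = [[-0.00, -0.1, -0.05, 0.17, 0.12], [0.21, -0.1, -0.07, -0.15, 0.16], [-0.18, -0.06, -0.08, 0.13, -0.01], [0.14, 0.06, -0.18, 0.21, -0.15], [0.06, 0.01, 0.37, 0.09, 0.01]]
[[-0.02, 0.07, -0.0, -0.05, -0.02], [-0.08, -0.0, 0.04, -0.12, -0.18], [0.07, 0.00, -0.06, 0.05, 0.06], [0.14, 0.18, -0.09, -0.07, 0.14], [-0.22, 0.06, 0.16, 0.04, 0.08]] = u @ [[-0.19,  0.41,  0.16,  -0.38,  -0.05], [0.25,  -0.2,  -0.12,  0.01,  -0.07], [-0.58,  -0.01,  0.42,  0.18,  0.16], [0.04,  0.47,  -0.04,  -0.06,  0.38], [-0.29,  -0.23,  0.11,  -0.21,  -0.69]]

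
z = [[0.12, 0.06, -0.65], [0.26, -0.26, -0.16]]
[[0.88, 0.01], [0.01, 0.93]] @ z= [[0.11, 0.05, -0.57], [0.24, -0.24, -0.16]]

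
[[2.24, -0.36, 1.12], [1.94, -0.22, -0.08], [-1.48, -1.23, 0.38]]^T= [[2.24, 1.94, -1.48], [-0.36, -0.22, -1.23], [1.12, -0.08, 0.38]]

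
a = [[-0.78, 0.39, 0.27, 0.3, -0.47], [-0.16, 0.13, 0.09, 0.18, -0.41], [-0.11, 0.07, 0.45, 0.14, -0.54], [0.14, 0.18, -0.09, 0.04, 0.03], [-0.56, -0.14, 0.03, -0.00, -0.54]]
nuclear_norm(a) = 2.69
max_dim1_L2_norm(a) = 1.07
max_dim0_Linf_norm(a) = 0.78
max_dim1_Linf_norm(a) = 0.78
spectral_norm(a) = 1.45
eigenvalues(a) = [-1.06, -0.42, 0.54, 0.3, -0.06]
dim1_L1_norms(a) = [2.21, 0.97, 1.31, 0.48, 1.27]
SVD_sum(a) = [[-0.65, 0.19, 0.3, 0.23, -0.67], [-0.29, 0.08, 0.13, 0.1, -0.3], [-0.38, 0.11, 0.18, 0.13, -0.39], [0.06, -0.02, -0.03, -0.02, 0.06], [-0.44, 0.13, 0.20, 0.15, -0.45]] + [[-0.1,-0.02,-0.08,-0.02,0.05], [0.09,0.02,0.07,0.02,-0.04], [0.28,0.06,0.23,0.07,-0.13], [0.05,0.01,0.04,0.01,-0.02], [-0.15,-0.03,-0.13,-0.04,0.07]] + [[-0.02, 0.23, 0.01, 0.1, 0.12], [-0.0, 0.01, 0.0, 0.00, 0.0], [0.01, -0.09, -0.00, -0.04, -0.05], [-0.01, 0.14, 0.0, 0.06, 0.07], [0.02, -0.26, -0.01, -0.11, -0.13]] + [[-0.02,-0.01,0.04,-0.01,0.03], [0.04,0.04,-0.11,0.02,-0.08], [-0.02,-0.02,0.05,-0.01,0.03], [0.04,0.04,-0.11,0.02,-0.07], [0.02,0.01,-0.04,0.01,-0.03]] + [[-0.0, 0.0, 0.0, -0.00, -0.0], [0.0, -0.02, -0.0, 0.03, 0.00], [-0.0, 0.01, 0.00, -0.01, -0.0], [-0.00, 0.02, 0.00, -0.03, -0.01], [-0.0, 0.01, 0.00, -0.01, -0.00]]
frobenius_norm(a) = 1.62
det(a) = -0.00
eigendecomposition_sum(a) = [[-0.71, 0.16, 0.14, 0.15, -0.39], [-0.39, 0.08, 0.07, 0.08, -0.21], [-0.35, 0.08, 0.07, 0.08, -0.19], [0.15, -0.03, -0.03, -0.03, 0.08], [-0.85, 0.19, 0.16, 0.18, -0.47]] + [[-0.11, 0.07, 0.03, 0.03, 0.05], [0.19, -0.13, -0.05, -0.06, -0.09], [0.17, -0.12, -0.04, -0.05, -0.08], [-0.03, 0.02, 0.01, 0.01, 0.01], [0.32, -0.22, -0.08, -0.1, -0.15]] + [[0.04, 0.15, 0.11, 0.11, -0.13], [0.03, 0.11, 0.09, 0.08, -0.1], [0.1, 0.41, 0.31, 0.30, -0.35], [0.00, 0.00, 0.00, 0.00, -0.00], [-0.02, -0.08, -0.06, -0.06, 0.07]] + [[0.0, 0.01, -0.01, 0.01, -0.00], [0.01, 0.08, -0.03, 0.05, -0.02], [-0.03, -0.29, 0.11, -0.18, 0.08], [0.02, 0.16, -0.06, 0.1, -0.05], [-0.00, -0.03, 0.01, -0.02, 0.01]] + [[0.0, -0.0, 0.0, 0.00, 0.00], [0.00, -0.02, 0.01, 0.02, 0.01], [0.00, -0.00, 0.00, 0.0, 0.00], [-0.00, 0.03, -0.01, -0.04, -0.02], [-0.00, 0.01, -0.00, -0.01, -0.00]]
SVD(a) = [[-0.70, 0.27, -0.61, 0.23, 0.02], [-0.32, -0.25, -0.02, -0.66, -0.64], [-0.41, -0.80, 0.23, 0.27, 0.24], [0.06, -0.14, -0.35, -0.63, 0.68], [-0.48, 0.44, 0.67, -0.23, 0.28]] @ diag([1.448534309000379, 0.49385613090644, 0.46476722603000287, 0.23078054494447264, 0.05464653052502836]) @ [[0.64, -0.18, -0.29, -0.22, 0.65], [-0.71, -0.14, -0.58, -0.17, 0.34], [0.06, -0.82, -0.03, -0.36, -0.43], [-0.29, -0.25, 0.76, -0.15, 0.5], [-0.0, 0.46, 0.06, -0.88, -0.14]]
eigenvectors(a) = [[0.58, 0.25, 0.32, -0.04, -0.01], [0.31, -0.44, 0.25, -0.23, -0.49], [0.29, -0.41, 0.9, 0.85, -0.01], [-0.12, 0.07, 0.01, -0.46, 0.86], [0.69, -0.75, -0.18, 0.09, 0.15]]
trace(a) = -0.70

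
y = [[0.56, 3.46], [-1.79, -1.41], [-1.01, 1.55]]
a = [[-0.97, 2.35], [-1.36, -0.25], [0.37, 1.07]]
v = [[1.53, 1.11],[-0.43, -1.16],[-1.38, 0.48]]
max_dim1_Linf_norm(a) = 2.35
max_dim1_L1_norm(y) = 4.02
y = v + a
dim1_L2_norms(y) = [3.51, 2.28, 1.85]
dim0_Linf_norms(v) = [1.53, 1.16]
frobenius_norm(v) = 2.69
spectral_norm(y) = 4.13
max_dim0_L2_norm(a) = 2.59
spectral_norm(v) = 2.31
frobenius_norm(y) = 4.57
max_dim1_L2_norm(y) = 3.51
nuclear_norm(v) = 3.69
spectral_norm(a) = 2.70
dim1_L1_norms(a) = [3.32, 1.61, 1.44]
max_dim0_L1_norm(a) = 3.67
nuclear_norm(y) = 6.09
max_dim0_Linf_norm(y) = 3.46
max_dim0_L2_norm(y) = 4.05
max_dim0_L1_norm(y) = 6.42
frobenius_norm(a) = 3.11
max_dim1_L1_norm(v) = 2.64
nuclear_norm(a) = 4.24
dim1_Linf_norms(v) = [1.53, 1.16, 1.38]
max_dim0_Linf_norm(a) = 2.35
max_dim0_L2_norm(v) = 2.1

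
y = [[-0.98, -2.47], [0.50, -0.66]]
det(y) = 1.88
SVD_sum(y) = [[-0.87, -2.51], [-0.15, -0.44]] + [[-0.11, 0.04], [0.65, -0.22]]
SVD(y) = [[0.99, 0.17], [0.17, -0.99]] @ diag([2.6942667060534626, 0.6984460728301258]) @ [[-0.33, -0.95],[-0.95, 0.33]]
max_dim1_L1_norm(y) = 3.45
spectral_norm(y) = 2.69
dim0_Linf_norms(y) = [0.98, 2.47]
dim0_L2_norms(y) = [1.1, 2.56]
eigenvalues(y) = [(-0.82+1.1j), (-0.82-1.1j)]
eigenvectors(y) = [[0.91+0.00j, 0.91-0.00j], [-0.06-0.41j, -0.06+0.41j]]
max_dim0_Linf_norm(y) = 2.47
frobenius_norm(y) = 2.78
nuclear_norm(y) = 3.39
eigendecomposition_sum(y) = [[(-0.49+0.49j), -1.24-0.92j],[0.25+0.19j, (-0.33+0.61j)]] + [[-0.49-0.49j, -1.24+0.92j], [(0.25-0.19j), -0.33-0.61j]]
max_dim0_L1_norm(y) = 3.13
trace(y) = -1.64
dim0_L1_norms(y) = [1.48, 3.13]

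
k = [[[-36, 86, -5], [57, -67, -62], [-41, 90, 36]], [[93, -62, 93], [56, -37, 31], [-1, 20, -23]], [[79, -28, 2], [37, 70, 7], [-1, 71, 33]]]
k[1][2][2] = -23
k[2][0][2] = 2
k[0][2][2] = 36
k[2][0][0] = 79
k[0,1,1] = -67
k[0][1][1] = -67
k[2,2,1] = 71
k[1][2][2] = -23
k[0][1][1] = -67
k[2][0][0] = 79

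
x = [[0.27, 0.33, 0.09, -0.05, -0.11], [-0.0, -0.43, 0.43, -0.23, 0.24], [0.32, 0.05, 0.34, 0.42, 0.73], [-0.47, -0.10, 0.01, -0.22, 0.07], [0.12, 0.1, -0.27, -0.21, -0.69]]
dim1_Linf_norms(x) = [0.33, 0.43, 0.73, 0.47, 0.69]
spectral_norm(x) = 1.24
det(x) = -0.00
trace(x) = -0.73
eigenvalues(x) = [(0.53+0j), (0.01+0j), (-0.47+0.25j), (-0.47-0.25j), (-0.32+0j)]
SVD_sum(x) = [[-0.01,0.01,-0.03,-0.02,-0.06], [0.05,-0.05,0.16,0.11,0.31], [0.12,-0.12,0.39,0.28,0.76], [-0.01,0.01,-0.02,-0.02,-0.05], [-0.1,0.10,-0.32,-0.23,-0.62]] + [[0.23,0.20,-0.05,0.15,-0.03], [-0.29,-0.26,0.07,-0.19,0.04], [0.20,0.18,-0.05,0.13,-0.03], [-0.31,-0.28,0.07,-0.21,0.04], [0.1,0.09,-0.02,0.07,-0.01]] + [[0.1, -0.05, 0.09, -0.06, -0.05], [0.24, -0.12, 0.20, -0.15, -0.11], [-0.01, 0.00, -0.00, 0.0, 0.0], [-0.12, 0.06, -0.1, 0.07, 0.05], [0.11, -0.06, 0.09, -0.07, -0.05]] + [[-0.05, 0.17, 0.09, -0.11, 0.03], [0.00, -0.00, -0.00, 0.0, -0.00], [0.0, -0.01, -0.00, 0.00, -0.0], [-0.03, 0.11, 0.06, -0.07, 0.02], [0.01, -0.03, -0.02, 0.02, -0.01]] + [[0.0, -0.00, -0.00, -0.00, 0.0],[0.00, -0.0, -0.0, -0.00, 0.0],[-0.00, 0.0, 0.0, 0.0, -0.0],[-0.00, 0.00, 0.0, 0.0, -0.00],[-0.00, 0.0, 0.0, 0.00, -0.0]]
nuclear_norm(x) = 2.82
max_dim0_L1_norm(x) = 1.84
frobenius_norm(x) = 1.59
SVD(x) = [[0.06, -0.43, -0.33, -0.83, -0.15], [-0.30, 0.54, -0.78, 0.01, -0.00], [-0.74, -0.38, 0.02, 0.03, 0.56], [0.04, 0.59, 0.38, -0.54, 0.47], [0.6, -0.19, -0.36, 0.17, 0.67]] @ diag([1.243003975695795, 0.8073558496314458, 0.49220353782300624, 0.2779373090329523, 0.0020440333591477625]) @ [[-0.13, 0.13, -0.43, -0.31, -0.83],  [-0.66, -0.58, 0.15, -0.43, 0.09],  [-0.62, 0.31, -0.53, 0.4, 0.28],  [0.22, -0.74, -0.39, 0.49, -0.13],  [-0.33, 0.04, 0.60, 0.57, -0.46]]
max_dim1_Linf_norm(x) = 0.73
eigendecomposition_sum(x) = [[0.30+0.00j, 0.13-0.00j, (0.24+0j), 0.03+0.00j, (0.14+0j)], [0.15+0.00j, (0.07-0j), (0.12+0j), 0.02+0.00j, (0.07+0j)], [0.21+0.00j, (0.09-0j), (0.17+0j), (0.02+0j), (0.1+0j)], [-0.20+0.00j, (-0.09+0j), (-0.16+0j), -0.02+0.00j, (-0.1-0j)], [0.03+0.00j, (0.01-0j), 0.02+0.00j, 0.00+0.00j, 0.01+0.00j]] + [[0j, 0.00+0.00j, (-0+0j), -0.00+0.00j, (-0-0j)], [(-0+0j), -0.00-0.00j, 0.00+0.00j, 0.00+0.00j, 0j], [(-0+0j), (-0-0j), 0.01+0.00j, 0.00+0.00j, 0.01+0.00j], [-0.00+0.00j, (-0-0j), (0.01+0j), 0.00+0.00j, (0.01+0j)], [0.00+0.00j, 0.00+0.00j, -0.00+0.00j, (-0+0j), (-0.01-0j)]] + [[-0.00+0.12j, 0.10+0.05j, -0.09-0.06j, -0.05+0.15j, (-0.16+0.03j)], [-0.13-0.21j, -0.24+0.03j, 0.23+0.00j, (-0.1-0.33j), (0.25-0.24j)], [0.11-0.08j, -0.02-0.13j, 0.01+0.12j, 0.17-0.07j, (0.14+0.12j)], [(-0.09+0.03j), (-0.01+0.09j), 0.02-0.08j, -0.12+0.01j, (-0.07-0.11j)], [(-0.03+0.07j), (0.05+0.06j), (-0.04-0.06j), -0.07+0.08j, (-0.11-0.02j)]] + [[(-0-0.12j), (0.1-0.05j), (-0.09+0.06j), (-0.05-0.15j), -0.16-0.03j], [(-0.13+0.21j), (-0.24-0.03j), (0.23-0j), (-0.1+0.33j), (0.25+0.24j)], [(0.11+0.08j), (-0.02+0.13j), 0.01-0.12j, (0.17+0.07j), (0.14-0.12j)], [-0.09-0.03j, (-0.01-0.09j), (0.02+0.08j), (-0.12-0.01j), -0.07+0.11j], [-0.03-0.07j, 0.05-0.06j, -0.04+0.06j, (-0.07-0.08j), -0.11+0.02j]] + [[(-0.02-0j), 0j, 0.03+0.00j, (0.01+0j), (0.07+0j)], [0.11+0.00j, -0.01-0.00j, -0.15-0.00j, -0.05-0.00j, -0.34-0.00j], [-0.11-0.00j, 0.01+0.00j, (0.15+0j), 0.05+0.00j, (0.34+0j)], [-0.09-0.00j, (0.01+0j), (0.13+0j), (0.05+0j), (0.29+0j)], [(0.15+0j), (-0.01-0j), (-0.21-0j), -0.08-0.00j, (-0.49-0j)]]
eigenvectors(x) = [[-0.67+0.00j, (0.34+0j), (0.29+0.2j), 0.29-0.20j, (-0.09+0j)], [(-0.34+0j), (-0.04+0j), -0.76+0.00j, (-0.76-0j), (0.45+0j)], [-0.48+0.00j, (-0.6+0j), (-0.03-0.4j), -0.03+0.40j, (-0.46+0j)], [0.45+0.00j, (-0.57+0j), (-0.06+0.27j), (-0.06-0.27j), (-0.39+0j)], [-0.07+0.00j, 0.46+0.00j, 0.13+0.20j, (0.13-0.2j), 0.65+0.00j]]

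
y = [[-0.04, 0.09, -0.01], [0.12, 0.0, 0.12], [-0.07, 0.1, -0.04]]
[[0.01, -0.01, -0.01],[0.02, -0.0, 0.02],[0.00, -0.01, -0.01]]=y@[[0.1, -0.07, 0.19], [0.11, -0.12, -0.01], [0.05, 0.05, -0.04]]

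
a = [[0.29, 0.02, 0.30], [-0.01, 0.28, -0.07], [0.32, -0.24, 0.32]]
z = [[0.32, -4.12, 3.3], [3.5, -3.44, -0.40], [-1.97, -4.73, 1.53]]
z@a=[[1.19, -1.94, 1.44], [0.92, -0.80, 1.16], [-0.03, -1.73, 0.23]]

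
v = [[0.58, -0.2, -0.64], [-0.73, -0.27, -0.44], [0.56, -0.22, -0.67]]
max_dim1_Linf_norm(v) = 0.73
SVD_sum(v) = [[0.62, -0.18, -0.6], [-0.11, 0.03, 0.11], [0.63, -0.18, -0.61]] + [[-0.04, -0.02, -0.04], [-0.62, -0.3, -0.55], [-0.07, -0.03, -0.06]] + [[-0.0,0.00,-0.00],  [-0.00,0.0,-0.0],  [0.0,-0.00,0.00]]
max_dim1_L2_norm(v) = 0.9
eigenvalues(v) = [0.34, 0.02, -0.72]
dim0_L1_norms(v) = [1.87, 0.69, 1.75]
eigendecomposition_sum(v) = [[0.52, -0.06, -0.30],  [-0.98, 0.12, 0.57],  [0.5, -0.06, -0.29]] + [[-0.01, -0.0, 0.01], [0.05, 0.0, -0.05], [-0.02, -0.00, 0.02]] + [[0.07, -0.14, -0.35], [0.20, -0.39, -0.96], [0.08, -0.16, -0.4]]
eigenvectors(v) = [[-0.43, -0.12, 0.32], [0.81, 0.91, 0.88], [-0.41, -0.39, 0.36]]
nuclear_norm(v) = 2.16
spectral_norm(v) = 1.27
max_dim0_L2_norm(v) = 1.09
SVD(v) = [[-0.70, -0.06, -0.71], [0.12, -0.99, -0.03], [-0.71, -0.11, 0.70]] @ diag([1.2683199363445747, 0.887498668023892, 0.003263943429576581]) @ [[-0.70, 0.21, 0.68], [0.7, 0.34, 0.62], [0.11, -0.92, 0.39]]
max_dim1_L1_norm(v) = 1.45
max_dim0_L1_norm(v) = 1.87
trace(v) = -0.36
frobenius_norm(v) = 1.55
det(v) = -0.00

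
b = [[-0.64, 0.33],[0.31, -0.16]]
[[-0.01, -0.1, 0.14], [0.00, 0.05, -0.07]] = b@[[-0.00, -0.08, 0.11], [-0.03, -0.45, 0.64]]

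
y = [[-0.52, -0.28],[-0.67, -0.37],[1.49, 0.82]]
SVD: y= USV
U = [[-0.3, 0.94],[-0.39, -0.29],[0.87, 0.19]]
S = [1.96, 0.01]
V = [[0.88, 0.48], [-0.48, 0.88]]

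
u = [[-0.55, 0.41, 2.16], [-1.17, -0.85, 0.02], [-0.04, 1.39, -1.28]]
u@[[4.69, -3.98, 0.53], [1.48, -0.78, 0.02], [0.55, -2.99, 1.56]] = [[-0.78, -4.59, 3.09], [-6.73, 5.26, -0.61], [1.17, 2.9, -1.99]]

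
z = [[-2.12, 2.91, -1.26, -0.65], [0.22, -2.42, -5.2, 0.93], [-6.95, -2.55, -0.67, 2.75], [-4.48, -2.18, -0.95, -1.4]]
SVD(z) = [[-0.1, 0.20, 0.95, -0.20], [-0.24, -0.96, 0.15, -0.07], [-0.82, 0.2, -0.23, -0.48], [-0.5, 0.08, 0.11, 0.85]] @ diag([9.337497564400609, 5.588147941715991, 3.7107877195561647, 2.664168973000618]) @ [[0.87, 0.37, 0.26, -0.18], [-0.43, 0.39, 0.81, -0.10], [-0.23, 0.74, -0.53, -0.34], [-0.04, -0.39, 0.06, -0.92]]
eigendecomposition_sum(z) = [[1.28-0.00j, (0.95+0j), (-1.04-0j), (-0.42-0j)], [1.79-0.00j, (1.34+0j), -1.47-0.00j, -0.60-0.00j], [(-2.77+0j), -2.07-0.00j, (2.27+0j), (0.92+0j)], [(-1.05+0j), (-0.79-0j), 0.86+0.00j, (0.35+0j)]] + [[-1.22+0.53j,0.47+0.95j,(-0.52+1.05j),0.67-0.51j], [(-0.75-2.46j),-1.92+0.70j,-1.90-1.21j,0.82+1.40j], [(-1.88-0.68j),-0.46+1.53j,(-1.65+0.62j),(1.26+0.14j)], [(-0.72-2.25j),-1.75+0.67j,-1.76-1.09j,(0.77+1.28j)]] + [[(-1.22-0.53j), (0.47-0.95j), -0.52-1.05j, (0.67+0.51j)],[(-0.75+2.46j), -1.92-0.70j, -1.90+1.21j, (0.82-1.4j)],[(-1.88+0.68j), (-0.46-1.53j), (-1.65-0.62j), 1.26-0.14j],[(-0.72+2.25j), -1.75-0.67j, (-1.76+1.09j), (0.77-1.28j)]] + [[(-0.95-0j), (1.01+0j), (0.82-0j), -1.57+0.00j], [(-0.07-0j), (0.08+0j), 0.06-0.00j, -0.12+0.00j], [(-0.41-0j), (0.44+0j), (0.36-0j), (-0.69+0j)], [-1.99-0.00j, 2.12+0.00j, (1.71-0j), -3.30+0.00j]]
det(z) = -515.85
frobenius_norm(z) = 11.80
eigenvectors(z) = [[(0.35+0j),(-0.04-0.31j),(-0.04+0.31j),0.42+0.00j],[0.49+0.00j,(0.61+0j),0.61-0.00j,(0.03+0j)],[(-0.75+0j),0.28-0.38j,(0.28+0.38j),0.19+0.00j],[-0.29+0.00j,0.56-0.01j,0.56+0.01j,(0.89+0j)]]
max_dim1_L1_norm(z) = 12.92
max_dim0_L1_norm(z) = 13.77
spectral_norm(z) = 9.34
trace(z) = -6.61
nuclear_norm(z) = 21.30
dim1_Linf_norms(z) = [2.91, 5.2, 6.95, 4.48]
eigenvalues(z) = [(5.23+0j), (-4.01+3.12j), (-4.01-3.12j), (-3.81+0j)]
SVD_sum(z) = [[-0.85, -0.36, -0.25, 0.18], [-1.93, -0.82, -0.57, 0.41], [-6.72, -2.86, -1.97, 1.41], [-4.11, -1.75, -1.21, 0.86]] + [[-0.47,0.43,0.89,-0.11], [2.28,-2.1,-4.32,0.54], [-0.48,0.45,0.92,-0.11], [-0.18,0.17,0.34,-0.04]] + [[-0.82, 2.63, -1.87, -1.21], [-0.13, 0.43, -0.30, -0.20], [0.20, -0.64, 0.45, 0.29], [-0.09, 0.3, -0.21, -0.14]] + [[0.02, 0.21, -0.03, 0.49], [0.01, 0.08, -0.01, 0.18], [0.05, 0.50, -0.07, 1.16], [-0.09, -0.90, 0.13, -2.08]]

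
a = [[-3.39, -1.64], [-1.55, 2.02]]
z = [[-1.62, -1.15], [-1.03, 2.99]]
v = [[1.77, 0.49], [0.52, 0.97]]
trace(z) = 1.37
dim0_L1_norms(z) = [2.65, 4.14]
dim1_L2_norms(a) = [3.77, 2.55]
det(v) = 1.46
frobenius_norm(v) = 2.14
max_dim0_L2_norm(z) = 3.2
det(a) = -9.39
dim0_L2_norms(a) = [3.73, 2.6]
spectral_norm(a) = 3.83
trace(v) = 2.74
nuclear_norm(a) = 6.28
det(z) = -6.03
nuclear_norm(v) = 2.74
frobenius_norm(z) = 3.73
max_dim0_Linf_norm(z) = 2.99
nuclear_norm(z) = 5.10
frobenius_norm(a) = 4.55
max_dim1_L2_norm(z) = 3.16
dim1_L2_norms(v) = [1.84, 1.1]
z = v + a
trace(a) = -1.37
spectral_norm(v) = 2.01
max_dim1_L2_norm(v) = 1.84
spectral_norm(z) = 3.24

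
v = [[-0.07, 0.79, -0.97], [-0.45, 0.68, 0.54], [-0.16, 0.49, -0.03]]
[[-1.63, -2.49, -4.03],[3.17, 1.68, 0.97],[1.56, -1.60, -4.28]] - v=[[-1.56, -3.28, -3.06],[3.62, 1.0, 0.43],[1.72, -2.09, -4.25]]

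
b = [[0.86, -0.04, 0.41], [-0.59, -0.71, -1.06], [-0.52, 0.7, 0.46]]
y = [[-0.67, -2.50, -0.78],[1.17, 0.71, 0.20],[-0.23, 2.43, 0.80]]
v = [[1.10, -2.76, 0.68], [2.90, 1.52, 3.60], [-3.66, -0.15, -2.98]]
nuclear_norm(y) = 5.03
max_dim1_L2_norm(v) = 4.87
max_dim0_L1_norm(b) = 1.97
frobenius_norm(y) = 3.98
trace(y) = 0.84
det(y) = 0.06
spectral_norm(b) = 1.62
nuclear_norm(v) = 10.40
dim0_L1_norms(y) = [2.07, 5.64, 1.78]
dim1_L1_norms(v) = [4.54, 8.02, 6.79]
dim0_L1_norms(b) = [1.97, 1.45, 1.93]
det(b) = 0.00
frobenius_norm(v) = 7.43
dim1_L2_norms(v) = [3.05, 4.87, 4.72]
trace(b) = 0.61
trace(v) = -0.36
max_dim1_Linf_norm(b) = 1.06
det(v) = 11.61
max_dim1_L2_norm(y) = 2.7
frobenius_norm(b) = 1.96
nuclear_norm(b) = 2.73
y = b @ v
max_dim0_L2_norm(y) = 3.56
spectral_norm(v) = 6.73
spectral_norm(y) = 3.78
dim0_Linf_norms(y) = [1.17, 2.5, 0.8]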